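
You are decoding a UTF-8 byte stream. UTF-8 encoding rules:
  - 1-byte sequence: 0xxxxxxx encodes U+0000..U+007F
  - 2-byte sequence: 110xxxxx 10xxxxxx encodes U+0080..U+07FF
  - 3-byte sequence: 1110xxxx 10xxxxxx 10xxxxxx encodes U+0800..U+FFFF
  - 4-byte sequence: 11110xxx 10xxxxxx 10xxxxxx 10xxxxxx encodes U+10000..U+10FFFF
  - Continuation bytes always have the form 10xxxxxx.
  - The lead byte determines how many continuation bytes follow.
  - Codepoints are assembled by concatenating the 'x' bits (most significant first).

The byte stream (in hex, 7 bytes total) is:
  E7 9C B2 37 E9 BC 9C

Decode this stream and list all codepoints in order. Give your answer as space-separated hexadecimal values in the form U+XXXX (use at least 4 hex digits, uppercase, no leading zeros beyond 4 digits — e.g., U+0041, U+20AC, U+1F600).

Answer: U+7732 U+0037 U+9F1C

Derivation:
Byte[0]=E7: 3-byte lead, need 2 cont bytes. acc=0x7
Byte[1]=9C: continuation. acc=(acc<<6)|0x1C=0x1DC
Byte[2]=B2: continuation. acc=(acc<<6)|0x32=0x7732
Completed: cp=U+7732 (starts at byte 0)
Byte[3]=37: 1-byte ASCII. cp=U+0037
Byte[4]=E9: 3-byte lead, need 2 cont bytes. acc=0x9
Byte[5]=BC: continuation. acc=(acc<<6)|0x3C=0x27C
Byte[6]=9C: continuation. acc=(acc<<6)|0x1C=0x9F1C
Completed: cp=U+9F1C (starts at byte 4)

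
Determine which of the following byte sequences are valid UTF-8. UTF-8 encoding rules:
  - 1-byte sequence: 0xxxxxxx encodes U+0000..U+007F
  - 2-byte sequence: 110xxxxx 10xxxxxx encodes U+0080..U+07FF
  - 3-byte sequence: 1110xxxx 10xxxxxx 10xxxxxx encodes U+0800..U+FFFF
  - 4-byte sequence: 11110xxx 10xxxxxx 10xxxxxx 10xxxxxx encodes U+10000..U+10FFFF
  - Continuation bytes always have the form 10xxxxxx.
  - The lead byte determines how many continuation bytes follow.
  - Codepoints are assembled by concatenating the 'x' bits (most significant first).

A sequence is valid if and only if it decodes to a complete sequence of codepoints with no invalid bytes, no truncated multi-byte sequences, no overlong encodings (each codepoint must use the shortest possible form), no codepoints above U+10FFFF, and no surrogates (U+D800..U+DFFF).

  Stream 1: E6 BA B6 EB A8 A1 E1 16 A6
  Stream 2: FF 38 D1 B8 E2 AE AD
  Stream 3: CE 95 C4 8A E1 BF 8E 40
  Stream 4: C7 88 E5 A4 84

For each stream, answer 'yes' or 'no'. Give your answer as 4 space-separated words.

Stream 1: error at byte offset 7. INVALID
Stream 2: error at byte offset 0. INVALID
Stream 3: decodes cleanly. VALID
Stream 4: decodes cleanly. VALID

Answer: no no yes yes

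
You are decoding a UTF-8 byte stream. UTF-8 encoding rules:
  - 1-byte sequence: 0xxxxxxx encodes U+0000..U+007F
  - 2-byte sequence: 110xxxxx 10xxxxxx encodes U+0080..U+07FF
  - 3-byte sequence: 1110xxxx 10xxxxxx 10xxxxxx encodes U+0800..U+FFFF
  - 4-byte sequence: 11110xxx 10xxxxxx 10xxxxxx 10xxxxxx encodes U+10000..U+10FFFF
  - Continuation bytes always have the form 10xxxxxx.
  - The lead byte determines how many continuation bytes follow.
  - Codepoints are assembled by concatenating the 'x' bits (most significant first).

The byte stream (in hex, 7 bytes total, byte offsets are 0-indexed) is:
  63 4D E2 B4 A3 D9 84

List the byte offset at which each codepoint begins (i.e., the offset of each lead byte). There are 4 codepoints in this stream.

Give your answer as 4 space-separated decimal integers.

Answer: 0 1 2 5

Derivation:
Byte[0]=63: 1-byte ASCII. cp=U+0063
Byte[1]=4D: 1-byte ASCII. cp=U+004D
Byte[2]=E2: 3-byte lead, need 2 cont bytes. acc=0x2
Byte[3]=B4: continuation. acc=(acc<<6)|0x34=0xB4
Byte[4]=A3: continuation. acc=(acc<<6)|0x23=0x2D23
Completed: cp=U+2D23 (starts at byte 2)
Byte[5]=D9: 2-byte lead, need 1 cont bytes. acc=0x19
Byte[6]=84: continuation. acc=(acc<<6)|0x04=0x644
Completed: cp=U+0644 (starts at byte 5)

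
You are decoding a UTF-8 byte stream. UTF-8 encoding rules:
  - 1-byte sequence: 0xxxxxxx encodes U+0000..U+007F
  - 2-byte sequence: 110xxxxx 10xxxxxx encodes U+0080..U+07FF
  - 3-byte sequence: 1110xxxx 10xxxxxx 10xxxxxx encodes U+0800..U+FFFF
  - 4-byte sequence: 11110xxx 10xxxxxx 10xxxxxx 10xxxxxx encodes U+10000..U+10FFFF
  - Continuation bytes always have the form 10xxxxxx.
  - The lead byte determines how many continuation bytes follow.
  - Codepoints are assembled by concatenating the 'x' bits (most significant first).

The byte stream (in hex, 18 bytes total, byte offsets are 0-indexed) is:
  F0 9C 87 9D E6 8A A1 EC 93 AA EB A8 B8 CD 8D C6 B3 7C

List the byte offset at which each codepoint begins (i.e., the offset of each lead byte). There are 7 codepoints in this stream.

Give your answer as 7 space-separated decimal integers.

Byte[0]=F0: 4-byte lead, need 3 cont bytes. acc=0x0
Byte[1]=9C: continuation. acc=(acc<<6)|0x1C=0x1C
Byte[2]=87: continuation. acc=(acc<<6)|0x07=0x707
Byte[3]=9D: continuation. acc=(acc<<6)|0x1D=0x1C1DD
Completed: cp=U+1C1DD (starts at byte 0)
Byte[4]=E6: 3-byte lead, need 2 cont bytes. acc=0x6
Byte[5]=8A: continuation. acc=(acc<<6)|0x0A=0x18A
Byte[6]=A1: continuation. acc=(acc<<6)|0x21=0x62A1
Completed: cp=U+62A1 (starts at byte 4)
Byte[7]=EC: 3-byte lead, need 2 cont bytes. acc=0xC
Byte[8]=93: continuation. acc=(acc<<6)|0x13=0x313
Byte[9]=AA: continuation. acc=(acc<<6)|0x2A=0xC4EA
Completed: cp=U+C4EA (starts at byte 7)
Byte[10]=EB: 3-byte lead, need 2 cont bytes. acc=0xB
Byte[11]=A8: continuation. acc=(acc<<6)|0x28=0x2E8
Byte[12]=B8: continuation. acc=(acc<<6)|0x38=0xBA38
Completed: cp=U+BA38 (starts at byte 10)
Byte[13]=CD: 2-byte lead, need 1 cont bytes. acc=0xD
Byte[14]=8D: continuation. acc=(acc<<6)|0x0D=0x34D
Completed: cp=U+034D (starts at byte 13)
Byte[15]=C6: 2-byte lead, need 1 cont bytes. acc=0x6
Byte[16]=B3: continuation. acc=(acc<<6)|0x33=0x1B3
Completed: cp=U+01B3 (starts at byte 15)
Byte[17]=7C: 1-byte ASCII. cp=U+007C

Answer: 0 4 7 10 13 15 17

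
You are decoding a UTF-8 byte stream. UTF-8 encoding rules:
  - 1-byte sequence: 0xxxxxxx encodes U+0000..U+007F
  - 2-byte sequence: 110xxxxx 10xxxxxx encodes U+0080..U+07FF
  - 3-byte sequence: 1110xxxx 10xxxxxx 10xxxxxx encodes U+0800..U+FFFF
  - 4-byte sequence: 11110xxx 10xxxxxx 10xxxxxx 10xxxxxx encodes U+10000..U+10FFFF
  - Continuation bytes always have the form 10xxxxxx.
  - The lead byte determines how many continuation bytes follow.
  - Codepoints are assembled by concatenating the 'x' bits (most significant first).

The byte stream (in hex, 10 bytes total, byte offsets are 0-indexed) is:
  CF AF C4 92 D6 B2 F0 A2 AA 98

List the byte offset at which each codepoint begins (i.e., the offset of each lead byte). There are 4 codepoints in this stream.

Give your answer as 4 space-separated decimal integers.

Byte[0]=CF: 2-byte lead, need 1 cont bytes. acc=0xF
Byte[1]=AF: continuation. acc=(acc<<6)|0x2F=0x3EF
Completed: cp=U+03EF (starts at byte 0)
Byte[2]=C4: 2-byte lead, need 1 cont bytes. acc=0x4
Byte[3]=92: continuation. acc=(acc<<6)|0x12=0x112
Completed: cp=U+0112 (starts at byte 2)
Byte[4]=D6: 2-byte lead, need 1 cont bytes. acc=0x16
Byte[5]=B2: continuation. acc=(acc<<6)|0x32=0x5B2
Completed: cp=U+05B2 (starts at byte 4)
Byte[6]=F0: 4-byte lead, need 3 cont bytes. acc=0x0
Byte[7]=A2: continuation. acc=(acc<<6)|0x22=0x22
Byte[8]=AA: continuation. acc=(acc<<6)|0x2A=0x8AA
Byte[9]=98: continuation. acc=(acc<<6)|0x18=0x22A98
Completed: cp=U+22A98 (starts at byte 6)

Answer: 0 2 4 6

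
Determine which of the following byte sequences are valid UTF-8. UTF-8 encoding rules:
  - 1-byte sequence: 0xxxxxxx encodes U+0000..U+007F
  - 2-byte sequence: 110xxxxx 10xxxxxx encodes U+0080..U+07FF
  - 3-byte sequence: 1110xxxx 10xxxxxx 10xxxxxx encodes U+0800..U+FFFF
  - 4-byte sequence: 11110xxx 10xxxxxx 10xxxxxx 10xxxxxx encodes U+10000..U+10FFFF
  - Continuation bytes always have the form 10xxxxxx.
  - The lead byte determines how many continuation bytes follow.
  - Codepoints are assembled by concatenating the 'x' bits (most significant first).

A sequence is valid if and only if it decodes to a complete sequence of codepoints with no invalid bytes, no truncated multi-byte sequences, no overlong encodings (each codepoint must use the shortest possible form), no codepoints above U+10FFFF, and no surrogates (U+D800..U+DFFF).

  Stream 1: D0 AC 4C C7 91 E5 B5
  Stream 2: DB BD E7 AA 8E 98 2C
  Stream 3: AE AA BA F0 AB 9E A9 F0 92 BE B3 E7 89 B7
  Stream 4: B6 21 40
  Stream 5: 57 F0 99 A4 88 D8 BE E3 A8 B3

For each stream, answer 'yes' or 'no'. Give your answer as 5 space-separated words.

Answer: no no no no yes

Derivation:
Stream 1: error at byte offset 7. INVALID
Stream 2: error at byte offset 5. INVALID
Stream 3: error at byte offset 0. INVALID
Stream 4: error at byte offset 0. INVALID
Stream 5: decodes cleanly. VALID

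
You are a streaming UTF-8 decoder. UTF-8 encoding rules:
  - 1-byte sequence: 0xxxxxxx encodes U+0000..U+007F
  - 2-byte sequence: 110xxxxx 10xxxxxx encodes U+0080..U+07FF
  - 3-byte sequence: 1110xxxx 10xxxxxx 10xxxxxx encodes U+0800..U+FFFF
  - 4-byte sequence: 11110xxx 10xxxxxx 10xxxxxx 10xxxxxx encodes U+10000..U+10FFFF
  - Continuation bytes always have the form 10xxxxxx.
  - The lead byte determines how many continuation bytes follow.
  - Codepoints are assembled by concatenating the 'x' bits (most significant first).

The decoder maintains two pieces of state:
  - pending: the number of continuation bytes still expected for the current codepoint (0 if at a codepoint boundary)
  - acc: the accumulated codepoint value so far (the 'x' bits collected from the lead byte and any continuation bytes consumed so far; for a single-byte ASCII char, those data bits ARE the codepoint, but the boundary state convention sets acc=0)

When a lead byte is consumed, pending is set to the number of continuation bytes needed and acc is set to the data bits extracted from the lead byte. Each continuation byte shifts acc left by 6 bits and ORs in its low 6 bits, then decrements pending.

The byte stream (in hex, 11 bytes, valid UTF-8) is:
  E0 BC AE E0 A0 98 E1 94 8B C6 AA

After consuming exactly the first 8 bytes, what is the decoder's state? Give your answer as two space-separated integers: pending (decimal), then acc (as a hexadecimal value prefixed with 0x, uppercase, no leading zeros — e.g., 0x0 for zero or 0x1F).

Byte[0]=E0: 3-byte lead. pending=2, acc=0x0
Byte[1]=BC: continuation. acc=(acc<<6)|0x3C=0x3C, pending=1
Byte[2]=AE: continuation. acc=(acc<<6)|0x2E=0xF2E, pending=0
Byte[3]=E0: 3-byte lead. pending=2, acc=0x0
Byte[4]=A0: continuation. acc=(acc<<6)|0x20=0x20, pending=1
Byte[5]=98: continuation. acc=(acc<<6)|0x18=0x818, pending=0
Byte[6]=E1: 3-byte lead. pending=2, acc=0x1
Byte[7]=94: continuation. acc=(acc<<6)|0x14=0x54, pending=1

Answer: 1 0x54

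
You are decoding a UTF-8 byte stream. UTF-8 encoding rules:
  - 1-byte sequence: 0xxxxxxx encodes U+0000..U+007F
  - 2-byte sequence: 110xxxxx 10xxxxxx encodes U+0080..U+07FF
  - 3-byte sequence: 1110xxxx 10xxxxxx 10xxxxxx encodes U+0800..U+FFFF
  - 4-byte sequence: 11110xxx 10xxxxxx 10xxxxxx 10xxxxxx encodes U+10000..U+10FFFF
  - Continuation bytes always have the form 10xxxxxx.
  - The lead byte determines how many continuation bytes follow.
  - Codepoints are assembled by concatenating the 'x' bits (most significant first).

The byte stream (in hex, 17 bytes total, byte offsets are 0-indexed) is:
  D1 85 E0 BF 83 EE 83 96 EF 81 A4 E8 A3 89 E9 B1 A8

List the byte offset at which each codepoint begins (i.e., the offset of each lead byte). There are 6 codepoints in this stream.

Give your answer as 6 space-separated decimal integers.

Byte[0]=D1: 2-byte lead, need 1 cont bytes. acc=0x11
Byte[1]=85: continuation. acc=(acc<<6)|0x05=0x445
Completed: cp=U+0445 (starts at byte 0)
Byte[2]=E0: 3-byte lead, need 2 cont bytes. acc=0x0
Byte[3]=BF: continuation. acc=(acc<<6)|0x3F=0x3F
Byte[4]=83: continuation. acc=(acc<<6)|0x03=0xFC3
Completed: cp=U+0FC3 (starts at byte 2)
Byte[5]=EE: 3-byte lead, need 2 cont bytes. acc=0xE
Byte[6]=83: continuation. acc=(acc<<6)|0x03=0x383
Byte[7]=96: continuation. acc=(acc<<6)|0x16=0xE0D6
Completed: cp=U+E0D6 (starts at byte 5)
Byte[8]=EF: 3-byte lead, need 2 cont bytes. acc=0xF
Byte[9]=81: continuation. acc=(acc<<6)|0x01=0x3C1
Byte[10]=A4: continuation. acc=(acc<<6)|0x24=0xF064
Completed: cp=U+F064 (starts at byte 8)
Byte[11]=E8: 3-byte lead, need 2 cont bytes. acc=0x8
Byte[12]=A3: continuation. acc=(acc<<6)|0x23=0x223
Byte[13]=89: continuation. acc=(acc<<6)|0x09=0x88C9
Completed: cp=U+88C9 (starts at byte 11)
Byte[14]=E9: 3-byte lead, need 2 cont bytes. acc=0x9
Byte[15]=B1: continuation. acc=(acc<<6)|0x31=0x271
Byte[16]=A8: continuation. acc=(acc<<6)|0x28=0x9C68
Completed: cp=U+9C68 (starts at byte 14)

Answer: 0 2 5 8 11 14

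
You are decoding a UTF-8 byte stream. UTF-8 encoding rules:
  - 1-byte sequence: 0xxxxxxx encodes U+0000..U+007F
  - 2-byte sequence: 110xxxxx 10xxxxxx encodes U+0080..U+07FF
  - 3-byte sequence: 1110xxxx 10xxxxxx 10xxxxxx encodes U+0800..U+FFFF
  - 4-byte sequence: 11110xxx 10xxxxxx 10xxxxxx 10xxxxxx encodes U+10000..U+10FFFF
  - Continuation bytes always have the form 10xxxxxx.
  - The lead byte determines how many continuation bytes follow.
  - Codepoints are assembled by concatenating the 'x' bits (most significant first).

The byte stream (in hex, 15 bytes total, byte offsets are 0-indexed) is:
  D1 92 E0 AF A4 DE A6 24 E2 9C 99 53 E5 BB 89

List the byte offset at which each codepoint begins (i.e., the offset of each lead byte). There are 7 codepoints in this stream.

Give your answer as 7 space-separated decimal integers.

Answer: 0 2 5 7 8 11 12

Derivation:
Byte[0]=D1: 2-byte lead, need 1 cont bytes. acc=0x11
Byte[1]=92: continuation. acc=(acc<<6)|0x12=0x452
Completed: cp=U+0452 (starts at byte 0)
Byte[2]=E0: 3-byte lead, need 2 cont bytes. acc=0x0
Byte[3]=AF: continuation. acc=(acc<<6)|0x2F=0x2F
Byte[4]=A4: continuation. acc=(acc<<6)|0x24=0xBE4
Completed: cp=U+0BE4 (starts at byte 2)
Byte[5]=DE: 2-byte lead, need 1 cont bytes. acc=0x1E
Byte[6]=A6: continuation. acc=(acc<<6)|0x26=0x7A6
Completed: cp=U+07A6 (starts at byte 5)
Byte[7]=24: 1-byte ASCII. cp=U+0024
Byte[8]=E2: 3-byte lead, need 2 cont bytes. acc=0x2
Byte[9]=9C: continuation. acc=(acc<<6)|0x1C=0x9C
Byte[10]=99: continuation. acc=(acc<<6)|0x19=0x2719
Completed: cp=U+2719 (starts at byte 8)
Byte[11]=53: 1-byte ASCII. cp=U+0053
Byte[12]=E5: 3-byte lead, need 2 cont bytes. acc=0x5
Byte[13]=BB: continuation. acc=(acc<<6)|0x3B=0x17B
Byte[14]=89: continuation. acc=(acc<<6)|0x09=0x5EC9
Completed: cp=U+5EC9 (starts at byte 12)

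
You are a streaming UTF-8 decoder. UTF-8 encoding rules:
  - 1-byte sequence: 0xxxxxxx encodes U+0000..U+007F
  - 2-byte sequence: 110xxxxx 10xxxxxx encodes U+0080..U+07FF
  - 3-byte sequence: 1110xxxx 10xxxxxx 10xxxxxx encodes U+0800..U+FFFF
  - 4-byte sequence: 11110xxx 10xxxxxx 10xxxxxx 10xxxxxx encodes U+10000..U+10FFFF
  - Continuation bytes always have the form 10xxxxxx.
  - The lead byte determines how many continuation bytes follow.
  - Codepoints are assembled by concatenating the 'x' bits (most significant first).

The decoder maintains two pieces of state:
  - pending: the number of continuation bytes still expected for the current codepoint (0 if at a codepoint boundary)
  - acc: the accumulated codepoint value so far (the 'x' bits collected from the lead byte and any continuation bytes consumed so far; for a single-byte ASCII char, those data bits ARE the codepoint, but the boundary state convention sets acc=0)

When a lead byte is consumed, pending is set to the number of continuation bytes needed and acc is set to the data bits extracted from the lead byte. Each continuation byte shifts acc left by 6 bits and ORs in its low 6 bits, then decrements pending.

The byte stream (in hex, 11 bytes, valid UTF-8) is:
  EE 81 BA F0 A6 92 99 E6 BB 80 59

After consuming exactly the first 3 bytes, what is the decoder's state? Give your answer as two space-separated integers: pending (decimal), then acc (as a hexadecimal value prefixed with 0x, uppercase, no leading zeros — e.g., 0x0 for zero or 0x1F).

Byte[0]=EE: 3-byte lead. pending=2, acc=0xE
Byte[1]=81: continuation. acc=(acc<<6)|0x01=0x381, pending=1
Byte[2]=BA: continuation. acc=(acc<<6)|0x3A=0xE07A, pending=0

Answer: 0 0xE07A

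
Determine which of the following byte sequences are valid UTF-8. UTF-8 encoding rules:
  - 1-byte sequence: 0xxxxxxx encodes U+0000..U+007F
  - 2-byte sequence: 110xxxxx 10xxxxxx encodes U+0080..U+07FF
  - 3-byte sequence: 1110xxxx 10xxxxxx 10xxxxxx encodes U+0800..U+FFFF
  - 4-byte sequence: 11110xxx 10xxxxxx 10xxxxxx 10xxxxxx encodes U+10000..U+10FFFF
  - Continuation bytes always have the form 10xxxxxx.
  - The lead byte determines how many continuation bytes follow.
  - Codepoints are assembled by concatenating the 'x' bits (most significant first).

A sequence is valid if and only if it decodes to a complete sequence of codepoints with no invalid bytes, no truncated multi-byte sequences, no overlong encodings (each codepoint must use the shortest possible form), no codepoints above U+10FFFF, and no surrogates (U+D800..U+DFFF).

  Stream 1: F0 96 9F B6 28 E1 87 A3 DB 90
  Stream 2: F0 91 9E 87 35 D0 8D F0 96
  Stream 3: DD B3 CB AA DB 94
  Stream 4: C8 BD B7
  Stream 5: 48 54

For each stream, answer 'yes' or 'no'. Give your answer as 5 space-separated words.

Answer: yes no yes no yes

Derivation:
Stream 1: decodes cleanly. VALID
Stream 2: error at byte offset 9. INVALID
Stream 3: decodes cleanly. VALID
Stream 4: error at byte offset 2. INVALID
Stream 5: decodes cleanly. VALID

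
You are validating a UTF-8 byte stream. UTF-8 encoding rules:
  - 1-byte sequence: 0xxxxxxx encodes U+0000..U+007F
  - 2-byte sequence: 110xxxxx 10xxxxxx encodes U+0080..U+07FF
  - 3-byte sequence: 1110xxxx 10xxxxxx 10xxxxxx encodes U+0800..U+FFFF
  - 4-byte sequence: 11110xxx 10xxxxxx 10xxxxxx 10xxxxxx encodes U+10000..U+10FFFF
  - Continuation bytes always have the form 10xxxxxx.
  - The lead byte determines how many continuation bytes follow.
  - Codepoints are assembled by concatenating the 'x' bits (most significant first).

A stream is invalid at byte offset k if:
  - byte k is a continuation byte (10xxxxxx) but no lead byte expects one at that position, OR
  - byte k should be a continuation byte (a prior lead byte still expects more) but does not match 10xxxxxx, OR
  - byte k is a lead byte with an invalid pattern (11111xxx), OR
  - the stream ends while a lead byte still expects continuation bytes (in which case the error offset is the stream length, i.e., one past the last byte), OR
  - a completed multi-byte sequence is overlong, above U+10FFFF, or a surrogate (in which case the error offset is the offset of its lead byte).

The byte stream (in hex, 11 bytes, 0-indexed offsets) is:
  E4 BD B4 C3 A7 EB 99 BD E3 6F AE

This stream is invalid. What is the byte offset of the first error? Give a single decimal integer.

Answer: 9

Derivation:
Byte[0]=E4: 3-byte lead, need 2 cont bytes. acc=0x4
Byte[1]=BD: continuation. acc=(acc<<6)|0x3D=0x13D
Byte[2]=B4: continuation. acc=(acc<<6)|0x34=0x4F74
Completed: cp=U+4F74 (starts at byte 0)
Byte[3]=C3: 2-byte lead, need 1 cont bytes. acc=0x3
Byte[4]=A7: continuation. acc=(acc<<6)|0x27=0xE7
Completed: cp=U+00E7 (starts at byte 3)
Byte[5]=EB: 3-byte lead, need 2 cont bytes. acc=0xB
Byte[6]=99: continuation. acc=(acc<<6)|0x19=0x2D9
Byte[7]=BD: continuation. acc=(acc<<6)|0x3D=0xB67D
Completed: cp=U+B67D (starts at byte 5)
Byte[8]=E3: 3-byte lead, need 2 cont bytes. acc=0x3
Byte[9]=6F: expected 10xxxxxx continuation. INVALID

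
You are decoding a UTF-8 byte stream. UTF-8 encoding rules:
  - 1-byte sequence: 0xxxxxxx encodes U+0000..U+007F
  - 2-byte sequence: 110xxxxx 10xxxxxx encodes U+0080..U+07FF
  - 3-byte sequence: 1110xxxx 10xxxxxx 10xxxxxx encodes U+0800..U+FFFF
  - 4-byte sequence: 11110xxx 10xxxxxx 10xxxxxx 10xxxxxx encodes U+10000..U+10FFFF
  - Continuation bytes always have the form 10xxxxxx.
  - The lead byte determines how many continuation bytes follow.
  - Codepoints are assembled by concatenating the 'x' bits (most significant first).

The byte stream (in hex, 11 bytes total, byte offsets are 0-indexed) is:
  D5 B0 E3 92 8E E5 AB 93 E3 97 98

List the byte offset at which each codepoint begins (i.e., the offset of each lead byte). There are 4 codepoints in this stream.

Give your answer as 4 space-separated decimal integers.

Byte[0]=D5: 2-byte lead, need 1 cont bytes. acc=0x15
Byte[1]=B0: continuation. acc=(acc<<6)|0x30=0x570
Completed: cp=U+0570 (starts at byte 0)
Byte[2]=E3: 3-byte lead, need 2 cont bytes. acc=0x3
Byte[3]=92: continuation. acc=(acc<<6)|0x12=0xD2
Byte[4]=8E: continuation. acc=(acc<<6)|0x0E=0x348E
Completed: cp=U+348E (starts at byte 2)
Byte[5]=E5: 3-byte lead, need 2 cont bytes. acc=0x5
Byte[6]=AB: continuation. acc=(acc<<6)|0x2B=0x16B
Byte[7]=93: continuation. acc=(acc<<6)|0x13=0x5AD3
Completed: cp=U+5AD3 (starts at byte 5)
Byte[8]=E3: 3-byte lead, need 2 cont bytes. acc=0x3
Byte[9]=97: continuation. acc=(acc<<6)|0x17=0xD7
Byte[10]=98: continuation. acc=(acc<<6)|0x18=0x35D8
Completed: cp=U+35D8 (starts at byte 8)

Answer: 0 2 5 8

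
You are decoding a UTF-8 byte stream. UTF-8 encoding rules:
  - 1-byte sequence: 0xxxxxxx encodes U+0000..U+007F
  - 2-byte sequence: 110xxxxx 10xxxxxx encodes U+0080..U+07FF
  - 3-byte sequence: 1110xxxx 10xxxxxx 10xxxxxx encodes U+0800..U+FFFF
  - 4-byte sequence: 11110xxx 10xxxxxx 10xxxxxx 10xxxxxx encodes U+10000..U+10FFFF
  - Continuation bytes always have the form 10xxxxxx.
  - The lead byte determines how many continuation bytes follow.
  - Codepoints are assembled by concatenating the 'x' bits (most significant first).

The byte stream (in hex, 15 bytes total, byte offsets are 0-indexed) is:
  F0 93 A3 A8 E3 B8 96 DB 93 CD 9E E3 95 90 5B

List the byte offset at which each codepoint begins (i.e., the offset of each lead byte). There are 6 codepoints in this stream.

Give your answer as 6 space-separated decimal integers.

Byte[0]=F0: 4-byte lead, need 3 cont bytes. acc=0x0
Byte[1]=93: continuation. acc=(acc<<6)|0x13=0x13
Byte[2]=A3: continuation. acc=(acc<<6)|0x23=0x4E3
Byte[3]=A8: continuation. acc=(acc<<6)|0x28=0x138E8
Completed: cp=U+138E8 (starts at byte 0)
Byte[4]=E3: 3-byte lead, need 2 cont bytes. acc=0x3
Byte[5]=B8: continuation. acc=(acc<<6)|0x38=0xF8
Byte[6]=96: continuation. acc=(acc<<6)|0x16=0x3E16
Completed: cp=U+3E16 (starts at byte 4)
Byte[7]=DB: 2-byte lead, need 1 cont bytes. acc=0x1B
Byte[8]=93: continuation. acc=(acc<<6)|0x13=0x6D3
Completed: cp=U+06D3 (starts at byte 7)
Byte[9]=CD: 2-byte lead, need 1 cont bytes. acc=0xD
Byte[10]=9E: continuation. acc=(acc<<6)|0x1E=0x35E
Completed: cp=U+035E (starts at byte 9)
Byte[11]=E3: 3-byte lead, need 2 cont bytes. acc=0x3
Byte[12]=95: continuation. acc=(acc<<6)|0x15=0xD5
Byte[13]=90: continuation. acc=(acc<<6)|0x10=0x3550
Completed: cp=U+3550 (starts at byte 11)
Byte[14]=5B: 1-byte ASCII. cp=U+005B

Answer: 0 4 7 9 11 14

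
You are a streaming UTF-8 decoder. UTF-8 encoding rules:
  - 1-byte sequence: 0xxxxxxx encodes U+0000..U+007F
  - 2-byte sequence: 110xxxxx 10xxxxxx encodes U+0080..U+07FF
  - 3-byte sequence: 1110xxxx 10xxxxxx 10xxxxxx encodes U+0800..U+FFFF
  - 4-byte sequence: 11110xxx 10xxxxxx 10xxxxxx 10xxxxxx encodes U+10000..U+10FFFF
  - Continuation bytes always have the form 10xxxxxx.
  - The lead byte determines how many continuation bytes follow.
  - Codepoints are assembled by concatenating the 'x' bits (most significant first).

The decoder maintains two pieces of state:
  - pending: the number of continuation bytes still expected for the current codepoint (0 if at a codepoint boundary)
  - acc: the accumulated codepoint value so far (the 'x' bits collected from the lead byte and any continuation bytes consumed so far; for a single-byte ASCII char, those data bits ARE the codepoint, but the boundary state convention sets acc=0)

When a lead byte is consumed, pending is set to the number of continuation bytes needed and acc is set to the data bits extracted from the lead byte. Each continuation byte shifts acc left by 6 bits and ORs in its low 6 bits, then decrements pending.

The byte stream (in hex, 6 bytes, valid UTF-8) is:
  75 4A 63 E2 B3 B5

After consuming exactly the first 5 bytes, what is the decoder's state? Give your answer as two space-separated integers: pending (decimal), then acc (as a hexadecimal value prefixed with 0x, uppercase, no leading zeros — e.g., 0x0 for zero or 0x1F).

Byte[0]=75: 1-byte. pending=0, acc=0x0
Byte[1]=4A: 1-byte. pending=0, acc=0x0
Byte[2]=63: 1-byte. pending=0, acc=0x0
Byte[3]=E2: 3-byte lead. pending=2, acc=0x2
Byte[4]=B3: continuation. acc=(acc<<6)|0x33=0xB3, pending=1

Answer: 1 0xB3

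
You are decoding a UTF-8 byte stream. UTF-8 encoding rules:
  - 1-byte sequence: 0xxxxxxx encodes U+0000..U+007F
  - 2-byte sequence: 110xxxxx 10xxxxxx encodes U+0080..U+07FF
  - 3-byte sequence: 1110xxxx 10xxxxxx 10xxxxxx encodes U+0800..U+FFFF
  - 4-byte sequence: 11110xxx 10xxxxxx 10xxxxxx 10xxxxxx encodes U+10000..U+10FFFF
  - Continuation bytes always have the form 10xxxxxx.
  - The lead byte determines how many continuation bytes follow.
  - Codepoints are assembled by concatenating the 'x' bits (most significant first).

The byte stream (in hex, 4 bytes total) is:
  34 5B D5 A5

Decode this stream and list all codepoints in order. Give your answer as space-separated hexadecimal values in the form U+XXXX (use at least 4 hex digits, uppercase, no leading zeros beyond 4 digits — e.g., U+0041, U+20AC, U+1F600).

Byte[0]=34: 1-byte ASCII. cp=U+0034
Byte[1]=5B: 1-byte ASCII. cp=U+005B
Byte[2]=D5: 2-byte lead, need 1 cont bytes. acc=0x15
Byte[3]=A5: continuation. acc=(acc<<6)|0x25=0x565
Completed: cp=U+0565 (starts at byte 2)

Answer: U+0034 U+005B U+0565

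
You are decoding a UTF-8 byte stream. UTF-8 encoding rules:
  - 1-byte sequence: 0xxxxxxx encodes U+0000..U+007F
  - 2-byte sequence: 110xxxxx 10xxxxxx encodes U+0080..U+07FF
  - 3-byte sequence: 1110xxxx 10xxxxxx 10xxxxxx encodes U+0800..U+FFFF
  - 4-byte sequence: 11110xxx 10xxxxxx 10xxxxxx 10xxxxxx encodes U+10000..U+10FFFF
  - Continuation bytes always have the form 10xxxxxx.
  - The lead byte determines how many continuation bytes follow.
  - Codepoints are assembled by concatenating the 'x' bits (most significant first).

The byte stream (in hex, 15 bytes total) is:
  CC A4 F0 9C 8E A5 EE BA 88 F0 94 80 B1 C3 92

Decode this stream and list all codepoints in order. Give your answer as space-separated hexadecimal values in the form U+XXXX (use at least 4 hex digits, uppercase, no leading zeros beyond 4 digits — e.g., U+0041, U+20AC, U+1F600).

Byte[0]=CC: 2-byte lead, need 1 cont bytes. acc=0xC
Byte[1]=A4: continuation. acc=(acc<<6)|0x24=0x324
Completed: cp=U+0324 (starts at byte 0)
Byte[2]=F0: 4-byte lead, need 3 cont bytes. acc=0x0
Byte[3]=9C: continuation. acc=(acc<<6)|0x1C=0x1C
Byte[4]=8E: continuation. acc=(acc<<6)|0x0E=0x70E
Byte[5]=A5: continuation. acc=(acc<<6)|0x25=0x1C3A5
Completed: cp=U+1C3A5 (starts at byte 2)
Byte[6]=EE: 3-byte lead, need 2 cont bytes. acc=0xE
Byte[7]=BA: continuation. acc=(acc<<6)|0x3A=0x3BA
Byte[8]=88: continuation. acc=(acc<<6)|0x08=0xEE88
Completed: cp=U+EE88 (starts at byte 6)
Byte[9]=F0: 4-byte lead, need 3 cont bytes. acc=0x0
Byte[10]=94: continuation. acc=(acc<<6)|0x14=0x14
Byte[11]=80: continuation. acc=(acc<<6)|0x00=0x500
Byte[12]=B1: continuation. acc=(acc<<6)|0x31=0x14031
Completed: cp=U+14031 (starts at byte 9)
Byte[13]=C3: 2-byte lead, need 1 cont bytes. acc=0x3
Byte[14]=92: continuation. acc=(acc<<6)|0x12=0xD2
Completed: cp=U+00D2 (starts at byte 13)

Answer: U+0324 U+1C3A5 U+EE88 U+14031 U+00D2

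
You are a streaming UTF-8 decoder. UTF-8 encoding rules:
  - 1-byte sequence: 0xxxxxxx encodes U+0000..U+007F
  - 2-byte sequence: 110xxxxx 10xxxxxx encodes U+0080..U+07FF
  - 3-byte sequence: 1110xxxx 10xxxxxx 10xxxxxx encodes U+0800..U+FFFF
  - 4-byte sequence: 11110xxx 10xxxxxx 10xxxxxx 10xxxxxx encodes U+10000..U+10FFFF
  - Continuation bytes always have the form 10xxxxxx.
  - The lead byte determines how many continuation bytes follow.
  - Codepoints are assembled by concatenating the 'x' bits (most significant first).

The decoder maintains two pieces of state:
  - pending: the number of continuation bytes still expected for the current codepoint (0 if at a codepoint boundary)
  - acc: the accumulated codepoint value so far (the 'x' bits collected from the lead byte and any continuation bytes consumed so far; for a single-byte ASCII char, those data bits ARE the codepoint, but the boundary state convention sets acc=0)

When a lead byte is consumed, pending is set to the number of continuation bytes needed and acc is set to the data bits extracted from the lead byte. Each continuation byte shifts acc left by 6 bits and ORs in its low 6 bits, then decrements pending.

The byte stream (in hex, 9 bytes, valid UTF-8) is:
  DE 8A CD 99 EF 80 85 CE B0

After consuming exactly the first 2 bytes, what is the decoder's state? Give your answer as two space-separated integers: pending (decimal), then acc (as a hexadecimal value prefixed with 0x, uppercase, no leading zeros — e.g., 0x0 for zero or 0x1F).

Answer: 0 0x78A

Derivation:
Byte[0]=DE: 2-byte lead. pending=1, acc=0x1E
Byte[1]=8A: continuation. acc=(acc<<6)|0x0A=0x78A, pending=0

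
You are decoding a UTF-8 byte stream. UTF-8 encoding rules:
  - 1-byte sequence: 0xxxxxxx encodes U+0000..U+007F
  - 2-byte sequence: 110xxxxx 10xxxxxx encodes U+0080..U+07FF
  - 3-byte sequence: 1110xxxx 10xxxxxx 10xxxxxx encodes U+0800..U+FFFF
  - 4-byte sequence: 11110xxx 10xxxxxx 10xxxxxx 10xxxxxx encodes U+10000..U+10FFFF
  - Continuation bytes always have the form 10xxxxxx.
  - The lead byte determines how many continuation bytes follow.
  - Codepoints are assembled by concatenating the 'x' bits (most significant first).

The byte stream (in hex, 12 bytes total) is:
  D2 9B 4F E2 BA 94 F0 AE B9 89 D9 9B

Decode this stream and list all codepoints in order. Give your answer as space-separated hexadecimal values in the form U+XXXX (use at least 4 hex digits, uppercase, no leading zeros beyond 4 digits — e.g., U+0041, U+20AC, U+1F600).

Byte[0]=D2: 2-byte lead, need 1 cont bytes. acc=0x12
Byte[1]=9B: continuation. acc=(acc<<6)|0x1B=0x49B
Completed: cp=U+049B (starts at byte 0)
Byte[2]=4F: 1-byte ASCII. cp=U+004F
Byte[3]=E2: 3-byte lead, need 2 cont bytes. acc=0x2
Byte[4]=BA: continuation. acc=(acc<<6)|0x3A=0xBA
Byte[5]=94: continuation. acc=(acc<<6)|0x14=0x2E94
Completed: cp=U+2E94 (starts at byte 3)
Byte[6]=F0: 4-byte lead, need 3 cont bytes. acc=0x0
Byte[7]=AE: continuation. acc=(acc<<6)|0x2E=0x2E
Byte[8]=B9: continuation. acc=(acc<<6)|0x39=0xBB9
Byte[9]=89: continuation. acc=(acc<<6)|0x09=0x2EE49
Completed: cp=U+2EE49 (starts at byte 6)
Byte[10]=D9: 2-byte lead, need 1 cont bytes. acc=0x19
Byte[11]=9B: continuation. acc=(acc<<6)|0x1B=0x65B
Completed: cp=U+065B (starts at byte 10)

Answer: U+049B U+004F U+2E94 U+2EE49 U+065B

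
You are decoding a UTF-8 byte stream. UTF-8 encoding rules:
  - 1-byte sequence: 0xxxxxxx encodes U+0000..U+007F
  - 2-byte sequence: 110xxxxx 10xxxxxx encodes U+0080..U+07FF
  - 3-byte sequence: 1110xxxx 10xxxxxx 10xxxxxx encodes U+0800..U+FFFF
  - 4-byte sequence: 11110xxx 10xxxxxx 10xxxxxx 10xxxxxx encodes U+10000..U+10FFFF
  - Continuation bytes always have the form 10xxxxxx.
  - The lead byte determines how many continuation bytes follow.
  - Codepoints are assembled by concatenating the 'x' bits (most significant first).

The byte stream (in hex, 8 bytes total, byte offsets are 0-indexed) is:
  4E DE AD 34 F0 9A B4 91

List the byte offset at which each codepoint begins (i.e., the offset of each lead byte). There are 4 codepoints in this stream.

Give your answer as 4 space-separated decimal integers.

Answer: 0 1 3 4

Derivation:
Byte[0]=4E: 1-byte ASCII. cp=U+004E
Byte[1]=DE: 2-byte lead, need 1 cont bytes. acc=0x1E
Byte[2]=AD: continuation. acc=(acc<<6)|0x2D=0x7AD
Completed: cp=U+07AD (starts at byte 1)
Byte[3]=34: 1-byte ASCII. cp=U+0034
Byte[4]=F0: 4-byte lead, need 3 cont bytes. acc=0x0
Byte[5]=9A: continuation. acc=(acc<<6)|0x1A=0x1A
Byte[6]=B4: continuation. acc=(acc<<6)|0x34=0x6B4
Byte[7]=91: continuation. acc=(acc<<6)|0x11=0x1AD11
Completed: cp=U+1AD11 (starts at byte 4)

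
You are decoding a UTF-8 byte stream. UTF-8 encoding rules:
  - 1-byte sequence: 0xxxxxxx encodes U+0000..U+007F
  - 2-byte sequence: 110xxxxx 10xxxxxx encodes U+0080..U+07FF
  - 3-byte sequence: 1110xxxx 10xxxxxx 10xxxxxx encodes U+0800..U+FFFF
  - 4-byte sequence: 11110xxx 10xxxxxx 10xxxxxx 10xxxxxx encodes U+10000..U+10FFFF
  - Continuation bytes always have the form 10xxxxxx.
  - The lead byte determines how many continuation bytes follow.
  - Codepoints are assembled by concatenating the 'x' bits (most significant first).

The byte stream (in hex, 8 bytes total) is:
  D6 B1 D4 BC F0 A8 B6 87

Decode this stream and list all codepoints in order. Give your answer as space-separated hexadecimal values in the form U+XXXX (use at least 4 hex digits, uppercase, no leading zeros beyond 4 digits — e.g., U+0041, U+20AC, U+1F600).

Byte[0]=D6: 2-byte lead, need 1 cont bytes. acc=0x16
Byte[1]=B1: continuation. acc=(acc<<6)|0x31=0x5B1
Completed: cp=U+05B1 (starts at byte 0)
Byte[2]=D4: 2-byte lead, need 1 cont bytes. acc=0x14
Byte[3]=BC: continuation. acc=(acc<<6)|0x3C=0x53C
Completed: cp=U+053C (starts at byte 2)
Byte[4]=F0: 4-byte lead, need 3 cont bytes. acc=0x0
Byte[5]=A8: continuation. acc=(acc<<6)|0x28=0x28
Byte[6]=B6: continuation. acc=(acc<<6)|0x36=0xA36
Byte[7]=87: continuation. acc=(acc<<6)|0x07=0x28D87
Completed: cp=U+28D87 (starts at byte 4)

Answer: U+05B1 U+053C U+28D87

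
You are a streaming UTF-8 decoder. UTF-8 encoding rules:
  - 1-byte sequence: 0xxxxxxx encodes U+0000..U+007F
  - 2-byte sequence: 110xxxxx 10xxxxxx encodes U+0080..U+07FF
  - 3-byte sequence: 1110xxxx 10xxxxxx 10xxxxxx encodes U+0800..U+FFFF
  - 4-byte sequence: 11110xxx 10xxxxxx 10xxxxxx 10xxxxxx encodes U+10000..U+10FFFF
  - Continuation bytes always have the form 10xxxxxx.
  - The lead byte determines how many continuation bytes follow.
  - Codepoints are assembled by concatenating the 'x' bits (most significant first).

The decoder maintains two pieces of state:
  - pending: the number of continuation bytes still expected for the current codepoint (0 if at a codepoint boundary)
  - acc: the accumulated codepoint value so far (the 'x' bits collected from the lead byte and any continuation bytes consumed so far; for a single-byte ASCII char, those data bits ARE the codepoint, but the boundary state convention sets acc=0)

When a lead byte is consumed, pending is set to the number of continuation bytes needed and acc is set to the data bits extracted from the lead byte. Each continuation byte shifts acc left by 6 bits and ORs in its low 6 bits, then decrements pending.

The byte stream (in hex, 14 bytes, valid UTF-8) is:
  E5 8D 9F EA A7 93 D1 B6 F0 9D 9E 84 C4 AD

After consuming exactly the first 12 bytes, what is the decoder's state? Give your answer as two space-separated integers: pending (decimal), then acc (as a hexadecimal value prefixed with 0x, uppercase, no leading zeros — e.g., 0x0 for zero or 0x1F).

Byte[0]=E5: 3-byte lead. pending=2, acc=0x5
Byte[1]=8D: continuation. acc=(acc<<6)|0x0D=0x14D, pending=1
Byte[2]=9F: continuation. acc=(acc<<6)|0x1F=0x535F, pending=0
Byte[3]=EA: 3-byte lead. pending=2, acc=0xA
Byte[4]=A7: continuation. acc=(acc<<6)|0x27=0x2A7, pending=1
Byte[5]=93: continuation. acc=(acc<<6)|0x13=0xA9D3, pending=0
Byte[6]=D1: 2-byte lead. pending=1, acc=0x11
Byte[7]=B6: continuation. acc=(acc<<6)|0x36=0x476, pending=0
Byte[8]=F0: 4-byte lead. pending=3, acc=0x0
Byte[9]=9D: continuation. acc=(acc<<6)|0x1D=0x1D, pending=2
Byte[10]=9E: continuation. acc=(acc<<6)|0x1E=0x75E, pending=1
Byte[11]=84: continuation. acc=(acc<<6)|0x04=0x1D784, pending=0

Answer: 0 0x1D784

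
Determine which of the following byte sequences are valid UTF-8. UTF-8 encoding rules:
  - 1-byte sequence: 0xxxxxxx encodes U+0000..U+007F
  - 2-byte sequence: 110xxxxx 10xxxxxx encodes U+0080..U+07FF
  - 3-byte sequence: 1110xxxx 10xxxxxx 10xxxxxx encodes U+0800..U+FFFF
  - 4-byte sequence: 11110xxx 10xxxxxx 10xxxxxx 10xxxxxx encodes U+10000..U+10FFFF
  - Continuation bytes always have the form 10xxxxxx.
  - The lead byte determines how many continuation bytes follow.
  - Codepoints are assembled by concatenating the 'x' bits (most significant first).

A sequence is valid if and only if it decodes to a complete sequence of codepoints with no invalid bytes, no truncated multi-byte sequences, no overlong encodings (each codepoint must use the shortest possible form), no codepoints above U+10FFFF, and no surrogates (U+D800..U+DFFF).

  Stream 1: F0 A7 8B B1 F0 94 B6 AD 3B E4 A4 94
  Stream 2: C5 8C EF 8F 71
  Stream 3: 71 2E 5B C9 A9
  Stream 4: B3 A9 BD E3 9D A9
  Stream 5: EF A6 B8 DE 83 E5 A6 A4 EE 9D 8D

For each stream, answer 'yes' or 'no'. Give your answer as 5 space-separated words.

Stream 1: decodes cleanly. VALID
Stream 2: error at byte offset 4. INVALID
Stream 3: decodes cleanly. VALID
Stream 4: error at byte offset 0. INVALID
Stream 5: decodes cleanly. VALID

Answer: yes no yes no yes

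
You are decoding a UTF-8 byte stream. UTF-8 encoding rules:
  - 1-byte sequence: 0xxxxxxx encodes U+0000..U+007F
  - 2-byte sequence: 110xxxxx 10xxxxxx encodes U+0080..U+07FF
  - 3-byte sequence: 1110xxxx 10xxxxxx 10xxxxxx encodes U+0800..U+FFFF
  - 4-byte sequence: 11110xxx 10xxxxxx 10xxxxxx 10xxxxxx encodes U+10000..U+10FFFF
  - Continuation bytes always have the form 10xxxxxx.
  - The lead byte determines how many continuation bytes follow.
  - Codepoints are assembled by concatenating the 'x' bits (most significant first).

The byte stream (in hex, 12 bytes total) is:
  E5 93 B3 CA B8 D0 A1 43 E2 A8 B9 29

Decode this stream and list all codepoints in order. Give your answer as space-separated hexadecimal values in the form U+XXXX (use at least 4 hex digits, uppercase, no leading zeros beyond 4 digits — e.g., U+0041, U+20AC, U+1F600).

Byte[0]=E5: 3-byte lead, need 2 cont bytes. acc=0x5
Byte[1]=93: continuation. acc=(acc<<6)|0x13=0x153
Byte[2]=B3: continuation. acc=(acc<<6)|0x33=0x54F3
Completed: cp=U+54F3 (starts at byte 0)
Byte[3]=CA: 2-byte lead, need 1 cont bytes. acc=0xA
Byte[4]=B8: continuation. acc=(acc<<6)|0x38=0x2B8
Completed: cp=U+02B8 (starts at byte 3)
Byte[5]=D0: 2-byte lead, need 1 cont bytes. acc=0x10
Byte[6]=A1: continuation. acc=(acc<<6)|0x21=0x421
Completed: cp=U+0421 (starts at byte 5)
Byte[7]=43: 1-byte ASCII. cp=U+0043
Byte[8]=E2: 3-byte lead, need 2 cont bytes. acc=0x2
Byte[9]=A8: continuation. acc=(acc<<6)|0x28=0xA8
Byte[10]=B9: continuation. acc=(acc<<6)|0x39=0x2A39
Completed: cp=U+2A39 (starts at byte 8)
Byte[11]=29: 1-byte ASCII. cp=U+0029

Answer: U+54F3 U+02B8 U+0421 U+0043 U+2A39 U+0029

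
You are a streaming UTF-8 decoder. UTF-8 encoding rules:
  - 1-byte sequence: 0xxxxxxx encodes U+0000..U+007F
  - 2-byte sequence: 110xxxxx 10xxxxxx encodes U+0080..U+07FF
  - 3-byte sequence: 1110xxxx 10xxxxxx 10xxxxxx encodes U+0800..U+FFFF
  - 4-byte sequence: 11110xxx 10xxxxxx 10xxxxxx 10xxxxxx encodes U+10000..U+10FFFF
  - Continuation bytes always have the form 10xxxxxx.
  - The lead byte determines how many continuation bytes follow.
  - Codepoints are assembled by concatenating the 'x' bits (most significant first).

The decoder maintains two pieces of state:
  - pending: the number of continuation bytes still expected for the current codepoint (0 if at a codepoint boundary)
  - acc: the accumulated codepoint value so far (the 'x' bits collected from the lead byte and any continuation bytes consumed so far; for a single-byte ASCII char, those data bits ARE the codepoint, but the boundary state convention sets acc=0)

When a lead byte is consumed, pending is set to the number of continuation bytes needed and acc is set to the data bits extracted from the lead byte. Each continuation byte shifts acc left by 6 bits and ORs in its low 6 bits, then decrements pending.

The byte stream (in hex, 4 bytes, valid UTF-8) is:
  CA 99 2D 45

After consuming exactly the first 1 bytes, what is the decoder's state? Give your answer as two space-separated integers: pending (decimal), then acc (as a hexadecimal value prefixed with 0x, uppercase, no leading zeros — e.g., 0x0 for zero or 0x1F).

Byte[0]=CA: 2-byte lead. pending=1, acc=0xA

Answer: 1 0xA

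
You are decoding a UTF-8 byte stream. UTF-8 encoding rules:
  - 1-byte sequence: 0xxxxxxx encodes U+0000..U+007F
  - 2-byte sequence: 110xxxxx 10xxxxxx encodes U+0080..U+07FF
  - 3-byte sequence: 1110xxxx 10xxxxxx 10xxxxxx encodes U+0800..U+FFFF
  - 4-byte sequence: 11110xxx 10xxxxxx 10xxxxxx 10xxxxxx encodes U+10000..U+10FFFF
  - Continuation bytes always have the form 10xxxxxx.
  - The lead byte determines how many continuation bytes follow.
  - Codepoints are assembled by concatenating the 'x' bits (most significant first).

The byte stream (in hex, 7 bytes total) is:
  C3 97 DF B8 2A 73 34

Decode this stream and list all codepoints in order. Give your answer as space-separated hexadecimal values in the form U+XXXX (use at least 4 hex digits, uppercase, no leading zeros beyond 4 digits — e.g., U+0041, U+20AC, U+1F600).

Answer: U+00D7 U+07F8 U+002A U+0073 U+0034

Derivation:
Byte[0]=C3: 2-byte lead, need 1 cont bytes. acc=0x3
Byte[1]=97: continuation. acc=(acc<<6)|0x17=0xD7
Completed: cp=U+00D7 (starts at byte 0)
Byte[2]=DF: 2-byte lead, need 1 cont bytes. acc=0x1F
Byte[3]=B8: continuation. acc=(acc<<6)|0x38=0x7F8
Completed: cp=U+07F8 (starts at byte 2)
Byte[4]=2A: 1-byte ASCII. cp=U+002A
Byte[5]=73: 1-byte ASCII. cp=U+0073
Byte[6]=34: 1-byte ASCII. cp=U+0034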